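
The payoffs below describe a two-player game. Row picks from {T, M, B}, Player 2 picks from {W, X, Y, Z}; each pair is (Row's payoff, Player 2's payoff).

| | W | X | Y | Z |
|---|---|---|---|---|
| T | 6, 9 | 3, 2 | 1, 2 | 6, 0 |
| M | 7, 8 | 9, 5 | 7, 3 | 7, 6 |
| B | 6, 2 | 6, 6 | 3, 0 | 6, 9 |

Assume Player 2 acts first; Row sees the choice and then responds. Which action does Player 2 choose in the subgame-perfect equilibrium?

W

Solve by backward induction (Player 2 leads).
- W → Row plays M (best of 6, 7, 6); Player 2 gets 8.
- X → Row plays M (best of 3, 9, 6); Player 2 gets 5.
- Y → Row plays M (best of 1, 7, 3); Player 2 gets 3.
- Z → Row plays M (best of 6, 7, 6); Player 2 gets 6.
Maximizing over 8, 5, 3, 6, Player 2 chooses W. Subgame-perfect outcome: (M, W) with payoffs (7, 8).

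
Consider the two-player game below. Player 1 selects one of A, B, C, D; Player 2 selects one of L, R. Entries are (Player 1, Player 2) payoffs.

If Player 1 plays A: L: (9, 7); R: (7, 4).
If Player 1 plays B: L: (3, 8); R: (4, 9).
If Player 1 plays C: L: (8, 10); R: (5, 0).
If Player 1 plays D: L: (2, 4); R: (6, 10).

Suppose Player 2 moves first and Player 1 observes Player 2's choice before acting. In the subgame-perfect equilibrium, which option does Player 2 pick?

Work backward from Player 1's decision.
- L: BR = A, leader payoff 7.
- R: BR = A, leader payoff 4.
Player 2's induced payoffs are 7, 4, so Player 2 commits to L. Subgame-perfect outcome: (A, L) with payoffs (9, 7).

L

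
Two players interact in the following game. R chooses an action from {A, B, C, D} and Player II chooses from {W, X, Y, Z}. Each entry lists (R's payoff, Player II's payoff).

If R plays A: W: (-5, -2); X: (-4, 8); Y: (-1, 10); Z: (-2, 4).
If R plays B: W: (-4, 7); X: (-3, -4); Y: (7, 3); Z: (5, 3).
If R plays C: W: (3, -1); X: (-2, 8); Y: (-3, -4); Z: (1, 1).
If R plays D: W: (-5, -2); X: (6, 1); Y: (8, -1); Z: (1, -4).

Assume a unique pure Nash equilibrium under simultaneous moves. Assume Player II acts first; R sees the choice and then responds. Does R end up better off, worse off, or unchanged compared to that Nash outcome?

worse off

Work backward from R's decision.
- W → R plays C (best of -5, -4, 3, -5); Player II gets -1.
- X → R plays D (best of -4, -3, -2, 6); Player II gets 1.
- Y → R plays D (best of -1, 7, -3, 8); Player II gets -1.
- Z → R plays B (best of -2, 5, 1, 1); Player II gets 3.
Player II's induced payoffs are -1, 1, -1, 3, so Player II commits to Z. Subgame-perfect outcome: (B, Z) with payoffs (5, 3).
Under simultaneous play:
R's best replies: W→C; X→D; Y→D; Z→B.
Player II's best replies: A→Y; B→W; C→X; D→X.
The unique mutual best reply is (D, X), giving (6, 1).
R earns 5 sequentially versus 6 at the Nash outcome: worse off.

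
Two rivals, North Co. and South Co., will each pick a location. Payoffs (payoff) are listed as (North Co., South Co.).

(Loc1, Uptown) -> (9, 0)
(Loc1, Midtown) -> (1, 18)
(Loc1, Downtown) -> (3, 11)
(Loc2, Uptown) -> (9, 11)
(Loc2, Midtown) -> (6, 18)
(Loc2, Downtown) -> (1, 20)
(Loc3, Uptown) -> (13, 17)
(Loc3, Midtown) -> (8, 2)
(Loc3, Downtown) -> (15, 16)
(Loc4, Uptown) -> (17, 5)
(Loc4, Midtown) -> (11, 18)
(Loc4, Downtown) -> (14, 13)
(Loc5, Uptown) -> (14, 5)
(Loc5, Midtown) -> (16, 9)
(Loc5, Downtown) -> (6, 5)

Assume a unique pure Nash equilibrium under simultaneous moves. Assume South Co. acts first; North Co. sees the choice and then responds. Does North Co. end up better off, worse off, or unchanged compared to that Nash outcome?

Work backward from North Co.'s decision.
- Uptown: BR = Loc4, leader payoff 5.
- Midtown: BR = Loc5, leader payoff 9.
- Downtown: BR = Loc3, leader payoff 16.
Among 5, 9, 16, the best is 16 at Downtown. Subgame-perfect outcome: (Loc3, Downtown) with payoffs (15, 16).
Now find the simultaneous Nash equilibrium.
North Co.'s best replies: Uptown→Loc4; Midtown→Loc5; Downtown→Loc3.
South Co.'s best replies: Loc1→Midtown; Loc2→Downtown; Loc3→Uptown; Loc4→Midtown; Loc5→Midtown.
The unique mutual best reply is (Loc5, Midtown), giving (16, 9).
North Co. earns 15 sequentially versus 16 at the Nash outcome: worse off.

worse off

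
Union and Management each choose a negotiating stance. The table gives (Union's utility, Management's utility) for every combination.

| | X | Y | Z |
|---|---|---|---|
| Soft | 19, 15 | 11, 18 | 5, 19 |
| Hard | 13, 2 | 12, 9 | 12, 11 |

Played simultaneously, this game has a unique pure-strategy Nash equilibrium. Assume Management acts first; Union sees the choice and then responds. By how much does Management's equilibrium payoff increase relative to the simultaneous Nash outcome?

4

Union best-responds to each possible Management move:
- X: Union compares 19, 13 and picks Soft; Management would get 15.
- Y: Union compares 11, 12 and picks Hard; Management would get 9.
- Z: Union compares 5, 12 and picks Hard; Management would get 11.
Among 15, 9, 11, the best is 15 at X. Subgame-perfect outcome: (Soft, X) with payoffs (19, 15).
For the simultaneous game, intersect best replies.
Union's best replies: X→Soft; Y→Hard; Z→Hard.
Management's best replies: Soft→Z; Hard→Z.
Only (Hard, Z) has each player best-responding; Nash payoffs (12, 11).
Management's commitment gain: 15 − 11 = 4.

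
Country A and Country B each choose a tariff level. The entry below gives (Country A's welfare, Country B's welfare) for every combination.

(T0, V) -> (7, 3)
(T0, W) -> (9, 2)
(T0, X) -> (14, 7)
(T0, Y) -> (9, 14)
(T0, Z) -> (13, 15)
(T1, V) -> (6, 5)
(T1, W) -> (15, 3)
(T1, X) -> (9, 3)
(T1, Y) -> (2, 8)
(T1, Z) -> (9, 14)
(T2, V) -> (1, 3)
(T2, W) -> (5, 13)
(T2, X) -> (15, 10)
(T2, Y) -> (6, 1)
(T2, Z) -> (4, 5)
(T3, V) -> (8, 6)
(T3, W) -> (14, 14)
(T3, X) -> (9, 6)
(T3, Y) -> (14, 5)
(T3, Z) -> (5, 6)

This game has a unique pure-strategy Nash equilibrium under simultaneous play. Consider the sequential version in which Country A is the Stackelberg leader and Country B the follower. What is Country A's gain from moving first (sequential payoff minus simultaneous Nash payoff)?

Work backward from Country B's decision.
- T0: Country B compares 3, 2, 7, 14, 15 and picks Z; Country A would get 13.
- T1: Country B compares 5, 3, 3, 8, 14 and picks Z; Country A would get 9.
- T2: Country B compares 3, 13, 10, 1, 5 and picks W; Country A would get 5.
- T3: Country B compares 6, 14, 6, 5, 6 and picks W; Country A would get 14.
Country A's induced payoffs are 13, 9, 5, 14, so Country A commits to T3. Subgame-perfect outcome: (T3, W) with payoffs (14, 14).
Under simultaneous play:
Country A's best replies: V→T3; W→T1; X→T2; Y→T3; Z→T0.
Country B's best replies: T0→Z; T1→Z; T2→W; T3→W.
The unique mutual best reply is (T0, Z), giving (13, 15).
Country A's commitment gain: 14 − 13 = 1.

1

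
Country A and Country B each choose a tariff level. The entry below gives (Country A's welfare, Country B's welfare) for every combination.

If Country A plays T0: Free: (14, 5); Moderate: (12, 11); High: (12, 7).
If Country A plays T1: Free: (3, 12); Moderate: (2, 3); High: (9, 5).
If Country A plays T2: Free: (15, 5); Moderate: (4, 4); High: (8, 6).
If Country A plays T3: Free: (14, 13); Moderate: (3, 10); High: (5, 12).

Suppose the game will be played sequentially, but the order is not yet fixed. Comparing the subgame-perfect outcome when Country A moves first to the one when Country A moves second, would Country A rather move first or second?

first

If Country A leads: Country B's best replies are T0→Moderate, T1→Free, T2→High, T3→Free; Country A's induced payoffs 12, 3, 8, 14; outcome (T3, Free), payoffs (14, 13).
If Country B leads: Country A's best replies are Free→T2, Moderate→T0, High→T0; Country B's induced payoffs 5, 11, 7; outcome (T0, Moderate), payoffs (12, 11).
Country A gets 14 moving first and 12 moving second, so Country A prefers to move first.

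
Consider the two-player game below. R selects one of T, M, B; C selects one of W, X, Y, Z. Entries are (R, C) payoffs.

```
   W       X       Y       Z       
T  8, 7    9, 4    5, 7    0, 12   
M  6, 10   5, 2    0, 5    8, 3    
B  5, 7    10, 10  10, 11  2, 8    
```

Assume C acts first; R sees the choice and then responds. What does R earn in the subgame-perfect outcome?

10

Solve by backward induction (C leads).
- W: R compares 8, 6, 5 and picks T; C would get 7.
- X: R compares 9, 5, 10 and picks B; C would get 10.
- Y: R compares 5, 0, 10 and picks B; C would get 11.
- Z: R compares 0, 8, 2 and picks M; C would get 3.
Maximizing over 7, 10, 11, 3, C chooses Y. Subgame-perfect outcome: (B, Y) with payoffs (10, 11).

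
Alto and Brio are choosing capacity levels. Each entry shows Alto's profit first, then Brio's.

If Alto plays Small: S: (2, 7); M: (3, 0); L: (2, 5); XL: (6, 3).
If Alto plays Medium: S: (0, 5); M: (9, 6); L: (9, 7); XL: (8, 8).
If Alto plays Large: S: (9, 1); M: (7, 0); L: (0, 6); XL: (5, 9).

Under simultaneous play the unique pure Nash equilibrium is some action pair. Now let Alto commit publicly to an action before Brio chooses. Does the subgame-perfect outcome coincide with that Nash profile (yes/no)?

yes

Backward induction with Alto moving first.
- Small: Brio compares 7, 0, 5, 3 and picks S; Alto would get 2.
- Medium: Brio compares 5, 6, 7, 8 and picks XL; Alto would get 8.
- Large: Brio compares 1, 0, 6, 9 and picks XL; Alto would get 5.
Alto's induced payoffs are 2, 8, 5, so Alto commits to Medium. Subgame-perfect outcome: (Medium, XL) with payoffs (8, 8).
Under simultaneous play:
Alto's best replies: S→Large; M→Medium; L→Medium; XL→Medium.
Brio's best replies: Small→S; Medium→XL; Large→XL.
Only (Medium, XL) has each player best-responding; Nash payoffs (8, 8).
Sequential outcome (Medium, XL) coincides with the Nash profile (Medium, XL).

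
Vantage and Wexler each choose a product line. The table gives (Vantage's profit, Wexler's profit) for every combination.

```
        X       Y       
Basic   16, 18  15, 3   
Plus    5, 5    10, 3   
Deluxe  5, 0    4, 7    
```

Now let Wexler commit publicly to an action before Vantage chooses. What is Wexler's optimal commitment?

Solve by backward induction (Wexler leads).
- X: Vantage compares 16, 5, 5 and picks Basic; Wexler would get 18.
- Y: Vantage compares 15, 10, 4 and picks Basic; Wexler would get 3.
Among 18, 3, the best is 18 at X. Subgame-perfect outcome: (Basic, X) with payoffs (16, 18).

X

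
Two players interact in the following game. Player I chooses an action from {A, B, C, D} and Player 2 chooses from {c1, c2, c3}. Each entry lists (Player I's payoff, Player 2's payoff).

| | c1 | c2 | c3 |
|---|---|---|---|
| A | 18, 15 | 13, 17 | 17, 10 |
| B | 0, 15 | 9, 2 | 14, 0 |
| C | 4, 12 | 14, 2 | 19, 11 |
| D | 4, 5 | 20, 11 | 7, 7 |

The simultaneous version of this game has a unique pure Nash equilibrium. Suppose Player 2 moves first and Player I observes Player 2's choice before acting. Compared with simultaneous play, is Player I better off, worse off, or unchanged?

worse off

Backward induction with Player 2 moving first.
- c1: BR = A, leader payoff 15.
- c2: BR = D, leader payoff 11.
- c3: BR = C, leader payoff 11.
Player 2's induced payoffs are 15, 11, 11, so Player 2 commits to c1. Subgame-perfect outcome: (A, c1) with payoffs (18, 15).
Now find the simultaneous Nash equilibrium.
Player I's best replies: c1→A; c2→D; c3→C.
Player 2's best replies: A→c2; B→c1; C→c1; D→c2.
The unique mutual best reply is (D, c2), giving (20, 11).
Player I earns 18 sequentially versus 20 at the Nash outcome: worse off.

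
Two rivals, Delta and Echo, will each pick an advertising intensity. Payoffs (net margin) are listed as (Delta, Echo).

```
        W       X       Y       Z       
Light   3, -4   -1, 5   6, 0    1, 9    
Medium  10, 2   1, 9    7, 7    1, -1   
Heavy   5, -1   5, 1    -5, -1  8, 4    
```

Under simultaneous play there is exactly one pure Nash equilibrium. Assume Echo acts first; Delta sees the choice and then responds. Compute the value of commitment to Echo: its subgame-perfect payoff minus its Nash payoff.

3

Solve by backward induction (Echo leads).
- W: Delta compares 3, 10, 5 and picks Medium; Echo would get 2.
- X: Delta compares -1, 1, 5 and picks Heavy; Echo would get 1.
- Y: Delta compares 6, 7, -5 and picks Medium; Echo would get 7.
- Z: Delta compares 1, 1, 8 and picks Heavy; Echo would get 4.
Among 2, 1, 7, 4, the best is 7 at Y. Subgame-perfect outcome: (Medium, Y) with payoffs (7, 7).
For the simultaneous game, intersect best replies.
Delta's best replies: W→Medium; X→Heavy; Y→Medium; Z→Heavy.
Echo's best replies: Light→Z; Medium→X; Heavy→Z.
Only (Heavy, Z) has each player best-responding; Nash payoffs (8, 4).
Echo's commitment gain: 7 − 4 = 3.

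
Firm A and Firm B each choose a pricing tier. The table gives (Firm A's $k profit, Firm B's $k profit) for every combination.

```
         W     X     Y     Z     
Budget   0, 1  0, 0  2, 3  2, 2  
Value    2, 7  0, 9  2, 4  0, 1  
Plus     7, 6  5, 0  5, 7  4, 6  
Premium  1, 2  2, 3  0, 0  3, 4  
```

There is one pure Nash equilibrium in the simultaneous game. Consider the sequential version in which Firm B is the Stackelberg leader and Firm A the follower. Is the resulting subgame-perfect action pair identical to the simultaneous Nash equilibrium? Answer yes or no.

yes

Firm A best-responds to each possible Firm B move:
- W → Firm A plays Plus (best of 0, 2, 7, 1); Firm B gets 6.
- X → Firm A plays Plus (best of 0, 0, 5, 2); Firm B gets 0.
- Y → Firm A plays Plus (best of 2, 2, 5, 0); Firm B gets 7.
- Z → Firm A plays Plus (best of 2, 0, 4, 3); Firm B gets 6.
Among 6, 0, 7, 6, the best is 7 at Y. Subgame-perfect outcome: (Plus, Y) with payoffs (5, 7).
Now find the simultaneous Nash equilibrium.
Firm A's best replies: W→Plus; X→Plus; Y→Plus; Z→Plus.
Firm B's best replies: Budget→Y; Value→X; Plus→Y; Premium→Z.
Only (Plus, Y) has each player best-responding; Nash payoffs (5, 7).
Sequential outcome (Plus, Y) coincides with the Nash profile (Plus, Y).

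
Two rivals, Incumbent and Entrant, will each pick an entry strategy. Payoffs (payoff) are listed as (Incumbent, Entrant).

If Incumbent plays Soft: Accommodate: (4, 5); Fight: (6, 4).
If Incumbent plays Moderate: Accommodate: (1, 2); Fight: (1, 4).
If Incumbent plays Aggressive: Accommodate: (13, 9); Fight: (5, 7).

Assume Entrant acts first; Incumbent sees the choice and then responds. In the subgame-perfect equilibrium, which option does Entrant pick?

Solve by backward induction (Entrant leads).
- Accommodate: Incumbent compares 4, 1, 13 and picks Aggressive; Entrant would get 9.
- Fight: Incumbent compares 6, 1, 5 and picks Soft; Entrant would get 4.
Entrant's induced payoffs are 9, 4, so Entrant commits to Accommodate. Subgame-perfect outcome: (Aggressive, Accommodate) with payoffs (13, 9).

Accommodate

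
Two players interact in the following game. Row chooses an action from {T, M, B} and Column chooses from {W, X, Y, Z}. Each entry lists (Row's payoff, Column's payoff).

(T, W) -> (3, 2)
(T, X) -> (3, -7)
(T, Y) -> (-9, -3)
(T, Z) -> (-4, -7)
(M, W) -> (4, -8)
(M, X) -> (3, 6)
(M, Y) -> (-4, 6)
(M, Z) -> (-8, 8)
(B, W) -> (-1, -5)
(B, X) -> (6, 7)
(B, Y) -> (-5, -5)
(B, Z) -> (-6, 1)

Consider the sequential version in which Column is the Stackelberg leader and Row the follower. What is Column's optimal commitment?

X

Solve by backward induction (Column leads).
- W: Row compares 3, 4, -1 and picks M; Column would get -8.
- X: Row compares 3, 3, 6 and picks B; Column would get 7.
- Y: Row compares -9, -4, -5 and picks M; Column would get 6.
- Z: Row compares -4, -8, -6 and picks T; Column would get -7.
Column's induced payoffs are -8, 7, 6, -7, so Column commits to X. Subgame-perfect outcome: (B, X) with payoffs (6, 7).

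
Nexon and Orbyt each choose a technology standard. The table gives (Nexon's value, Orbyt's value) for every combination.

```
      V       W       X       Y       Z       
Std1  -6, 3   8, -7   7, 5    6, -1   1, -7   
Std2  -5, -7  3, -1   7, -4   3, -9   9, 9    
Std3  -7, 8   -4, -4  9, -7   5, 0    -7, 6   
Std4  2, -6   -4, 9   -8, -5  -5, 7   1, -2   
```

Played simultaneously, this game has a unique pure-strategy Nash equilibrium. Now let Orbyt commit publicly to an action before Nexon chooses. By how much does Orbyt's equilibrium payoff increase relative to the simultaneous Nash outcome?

Nexon best-responds to each possible Orbyt move:
- V: BR = Std4, leader payoff -6.
- W: BR = Std1, leader payoff -7.
- X: BR = Std3, leader payoff -7.
- Y: BR = Std1, leader payoff -1.
- Z: BR = Std2, leader payoff 9.
Orbyt's induced payoffs are -6, -7, -7, -1, 9, so Orbyt commits to Z. Subgame-perfect outcome: (Std2, Z) with payoffs (9, 9).
Under simultaneous play:
Nexon's best replies: V→Std4; W→Std1; X→Std3; Y→Std1; Z→Std2.
Orbyt's best replies: Std1→X; Std2→Z; Std3→V; Std4→W.
Only (Std2, Z) has each player best-responding; Nash payoffs (9, 9).
Orbyt's commitment gain: 9 − 9 = 0.

0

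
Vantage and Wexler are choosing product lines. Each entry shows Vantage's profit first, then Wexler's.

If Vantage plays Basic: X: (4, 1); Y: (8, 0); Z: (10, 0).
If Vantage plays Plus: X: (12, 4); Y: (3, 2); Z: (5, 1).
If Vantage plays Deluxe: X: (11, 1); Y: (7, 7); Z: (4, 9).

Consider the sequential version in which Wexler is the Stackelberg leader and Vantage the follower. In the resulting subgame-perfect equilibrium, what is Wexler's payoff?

4

Work backward from Vantage's decision.
- X: BR = Plus, leader payoff 4.
- Y: BR = Basic, leader payoff 0.
- Z: BR = Basic, leader payoff 0.
Among 4, 0, 0, the best is 4 at X. Subgame-perfect outcome: (Plus, X) with payoffs (12, 4).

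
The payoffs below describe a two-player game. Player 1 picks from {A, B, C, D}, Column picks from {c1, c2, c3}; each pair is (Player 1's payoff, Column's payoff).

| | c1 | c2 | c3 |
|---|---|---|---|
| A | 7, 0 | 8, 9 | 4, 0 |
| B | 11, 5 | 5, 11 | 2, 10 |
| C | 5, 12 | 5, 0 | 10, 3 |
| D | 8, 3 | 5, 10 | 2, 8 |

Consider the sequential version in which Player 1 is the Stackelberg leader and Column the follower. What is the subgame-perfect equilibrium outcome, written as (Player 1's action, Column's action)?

Solve by backward induction (Player 1 leads).
- A → Column plays c2 (best of 0, 9, 0); Player 1 gets 8.
- B → Column plays c2 (best of 5, 11, 10); Player 1 gets 5.
- C → Column plays c1 (best of 12, 0, 3); Player 1 gets 5.
- D → Column plays c2 (best of 3, 10, 8); Player 1 gets 5.
Maximizing over 8, 5, 5, 5, Player 1 chooses A. Subgame-perfect outcome: (A, c2) with payoffs (8, 9).

(A, c2)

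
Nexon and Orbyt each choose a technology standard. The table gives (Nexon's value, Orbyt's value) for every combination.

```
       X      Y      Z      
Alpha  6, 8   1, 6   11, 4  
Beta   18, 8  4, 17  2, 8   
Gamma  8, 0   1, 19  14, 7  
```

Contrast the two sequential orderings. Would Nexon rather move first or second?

first

If Nexon leads: Orbyt's best replies are Alpha→X, Beta→Y, Gamma→Y; Nexon's induced payoffs 6, 4, 1; outcome (Alpha, X), payoffs (6, 8).
If Orbyt leads: Nexon's best replies are X→Beta, Y→Beta, Z→Gamma; Orbyt's induced payoffs 8, 17, 7; outcome (Beta, Y), payoffs (4, 17).
Nexon gets 6 moving first and 4 moving second, so Nexon prefers to move first.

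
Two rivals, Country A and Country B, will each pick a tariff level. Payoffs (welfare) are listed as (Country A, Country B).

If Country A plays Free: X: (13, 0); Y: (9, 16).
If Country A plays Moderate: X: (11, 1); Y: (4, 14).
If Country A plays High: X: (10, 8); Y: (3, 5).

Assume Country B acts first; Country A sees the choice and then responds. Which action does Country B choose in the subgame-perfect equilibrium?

Work backward from Country A's decision.
- X: BR = Free, leader payoff 0.
- Y: BR = Free, leader payoff 16.
Maximizing over 0, 16, Country B chooses Y. Subgame-perfect outcome: (Free, Y) with payoffs (9, 16).

Y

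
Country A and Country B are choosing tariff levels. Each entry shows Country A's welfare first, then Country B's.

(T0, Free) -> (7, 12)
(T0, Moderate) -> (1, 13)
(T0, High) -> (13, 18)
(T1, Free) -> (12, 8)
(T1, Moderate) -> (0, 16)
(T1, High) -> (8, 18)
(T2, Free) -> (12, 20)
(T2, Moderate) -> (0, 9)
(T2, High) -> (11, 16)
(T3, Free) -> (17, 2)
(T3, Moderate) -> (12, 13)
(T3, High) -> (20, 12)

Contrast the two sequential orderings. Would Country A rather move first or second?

If Country A leads: Country B's best replies are T0→High, T1→High, T2→Free, T3→Moderate; Country A's induced payoffs 13, 8, 12, 12; outcome (T0, High), payoffs (13, 18).
If Country B leads: Country A's best replies are Free→T3, Moderate→T3, High→T3; Country B's induced payoffs 2, 13, 12; outcome (T3, Moderate), payoffs (12, 13).
Country A gets 13 moving first and 12 moving second, so Country A prefers to move first.

first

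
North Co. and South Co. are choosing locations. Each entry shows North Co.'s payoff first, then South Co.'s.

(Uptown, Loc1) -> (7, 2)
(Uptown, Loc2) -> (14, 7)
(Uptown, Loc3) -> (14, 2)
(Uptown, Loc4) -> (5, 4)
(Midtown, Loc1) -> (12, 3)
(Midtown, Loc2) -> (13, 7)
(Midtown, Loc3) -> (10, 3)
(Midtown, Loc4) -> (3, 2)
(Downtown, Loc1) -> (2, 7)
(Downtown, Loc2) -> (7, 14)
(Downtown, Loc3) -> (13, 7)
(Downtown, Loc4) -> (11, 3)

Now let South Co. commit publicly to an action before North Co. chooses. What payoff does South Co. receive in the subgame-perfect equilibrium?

Solve by backward induction (South Co. leads).
- Loc1 → North Co. plays Midtown (best of 7, 12, 2); South Co. gets 3.
- Loc2 → North Co. plays Uptown (best of 14, 13, 7); South Co. gets 7.
- Loc3 → North Co. plays Uptown (best of 14, 10, 13); South Co. gets 2.
- Loc4 → North Co. plays Downtown (best of 5, 3, 11); South Co. gets 3.
Maximizing over 3, 7, 2, 3, South Co. chooses Loc2. Subgame-perfect outcome: (Uptown, Loc2) with payoffs (14, 7).

7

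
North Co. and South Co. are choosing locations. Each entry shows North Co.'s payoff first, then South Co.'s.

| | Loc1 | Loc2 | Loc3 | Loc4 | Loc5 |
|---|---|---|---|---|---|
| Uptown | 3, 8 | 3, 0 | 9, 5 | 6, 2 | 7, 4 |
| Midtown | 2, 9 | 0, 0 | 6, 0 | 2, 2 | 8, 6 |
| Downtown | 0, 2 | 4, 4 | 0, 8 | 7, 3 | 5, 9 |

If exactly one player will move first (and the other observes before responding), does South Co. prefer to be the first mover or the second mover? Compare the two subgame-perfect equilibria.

second

If North Co. leads: South Co.'s best replies are Uptown→Loc1, Midtown→Loc1, Downtown→Loc5; North Co.'s induced payoffs 3, 2, 5; outcome (Downtown, Loc5), payoffs (5, 9).
If South Co. leads: North Co.'s best replies are Loc1→Uptown, Loc2→Downtown, Loc3→Uptown, Loc4→Downtown, Loc5→Midtown; South Co.'s induced payoffs 8, 4, 5, 3, 6; outcome (Uptown, Loc1), payoffs (3, 8).
South Co. gets 8 moving first and 9 moving second, so South Co. prefers to move second.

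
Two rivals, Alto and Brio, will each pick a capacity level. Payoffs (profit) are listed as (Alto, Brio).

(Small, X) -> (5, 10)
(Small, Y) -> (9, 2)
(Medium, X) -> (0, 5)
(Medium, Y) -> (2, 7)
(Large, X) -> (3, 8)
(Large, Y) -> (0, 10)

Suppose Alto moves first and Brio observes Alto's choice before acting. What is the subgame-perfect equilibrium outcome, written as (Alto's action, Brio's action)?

Backward induction with Alto moving first.
- Small → Brio plays X (best of 10, 2); Alto gets 5.
- Medium → Brio plays Y (best of 5, 7); Alto gets 2.
- Large → Brio plays Y (best of 8, 10); Alto gets 0.
Maximizing over 5, 2, 0, Alto chooses Small. Subgame-perfect outcome: (Small, X) with payoffs (5, 10).

(Small, X)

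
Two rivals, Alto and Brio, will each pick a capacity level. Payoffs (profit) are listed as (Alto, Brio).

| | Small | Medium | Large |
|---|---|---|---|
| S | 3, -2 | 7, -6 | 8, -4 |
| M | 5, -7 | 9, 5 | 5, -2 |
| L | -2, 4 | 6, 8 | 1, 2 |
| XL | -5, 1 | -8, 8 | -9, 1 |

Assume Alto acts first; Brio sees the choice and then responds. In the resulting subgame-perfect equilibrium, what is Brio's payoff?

5

Backward induction with Alto moving first.
- S: Brio compares -2, -6, -4 and picks Small; Alto would get 3.
- M: Brio compares -7, 5, -2 and picks Medium; Alto would get 9.
- L: Brio compares 4, 8, 2 and picks Medium; Alto would get 6.
- XL: Brio compares 1, 8, 1 and picks Medium; Alto would get -8.
Maximizing over 3, 9, 6, -8, Alto chooses M. Subgame-perfect outcome: (M, Medium) with payoffs (9, 5).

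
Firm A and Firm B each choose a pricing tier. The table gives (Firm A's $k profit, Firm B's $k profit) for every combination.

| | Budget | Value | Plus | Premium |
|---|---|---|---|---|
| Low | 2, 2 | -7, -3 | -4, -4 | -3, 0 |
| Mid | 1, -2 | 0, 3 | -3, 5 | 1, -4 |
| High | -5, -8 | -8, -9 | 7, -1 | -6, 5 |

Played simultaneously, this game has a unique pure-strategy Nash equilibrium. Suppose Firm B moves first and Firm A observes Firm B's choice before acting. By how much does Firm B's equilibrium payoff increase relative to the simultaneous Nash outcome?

Solve by backward induction (Firm B leads).
- Budget: Firm A compares 2, 1, -5 and picks Low; Firm B would get 2.
- Value: Firm A compares -7, 0, -8 and picks Mid; Firm B would get 3.
- Plus: Firm A compares -4, -3, 7 and picks High; Firm B would get -1.
- Premium: Firm A compares -3, 1, -6 and picks Mid; Firm B would get -4.
Among 2, 3, -1, -4, the best is 3 at Value. Subgame-perfect outcome: (Mid, Value) with payoffs (0, 3).
Under simultaneous play:
Firm A's best replies: Budget→Low; Value→Mid; Plus→High; Premium→Mid.
Firm B's best replies: Low→Budget; Mid→Plus; High→Premium.
The unique mutual best reply is (Low, Budget), giving (2, 2).
Firm B's commitment gain: 3 − 2 = 1.

1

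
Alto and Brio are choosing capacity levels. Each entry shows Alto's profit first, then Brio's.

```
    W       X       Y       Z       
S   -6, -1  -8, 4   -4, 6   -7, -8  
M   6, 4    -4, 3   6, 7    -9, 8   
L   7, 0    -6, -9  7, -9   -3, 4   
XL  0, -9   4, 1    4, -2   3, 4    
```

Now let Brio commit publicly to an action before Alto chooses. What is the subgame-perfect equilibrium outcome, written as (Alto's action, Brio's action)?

(XL, Z)

Solve by backward induction (Brio leads).
- W: BR = L, leader payoff 0.
- X: BR = XL, leader payoff 1.
- Y: BR = L, leader payoff -9.
- Z: BR = XL, leader payoff 4.
Among 0, 1, -9, 4, the best is 4 at Z. Subgame-perfect outcome: (XL, Z) with payoffs (3, 4).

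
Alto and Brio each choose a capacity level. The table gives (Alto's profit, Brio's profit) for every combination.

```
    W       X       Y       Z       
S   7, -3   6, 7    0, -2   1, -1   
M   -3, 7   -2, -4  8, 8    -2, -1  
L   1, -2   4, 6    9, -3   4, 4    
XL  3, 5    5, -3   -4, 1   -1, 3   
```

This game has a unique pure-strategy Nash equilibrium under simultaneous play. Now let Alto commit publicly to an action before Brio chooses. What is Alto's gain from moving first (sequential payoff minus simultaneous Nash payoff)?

2

Brio best-responds to each possible Alto move:
- S → Brio plays X (best of -3, 7, -2, -1); Alto gets 6.
- M → Brio plays Y (best of 7, -4, 8, -1); Alto gets 8.
- L → Brio plays X (best of -2, 6, -3, 4); Alto gets 4.
- XL → Brio plays W (best of 5, -3, 1, 3); Alto gets 3.
Alto's induced payoffs are 6, 8, 4, 3, so Alto commits to M. Subgame-perfect outcome: (M, Y) with payoffs (8, 8).
Under simultaneous play:
Alto's best replies: W→S; X→S; Y→L; Z→L.
Brio's best replies: S→X; M→Y; L→X; XL→W.
Only (S, X) has each player best-responding; Nash payoffs (6, 7).
Alto's commitment gain: 8 − 6 = 2.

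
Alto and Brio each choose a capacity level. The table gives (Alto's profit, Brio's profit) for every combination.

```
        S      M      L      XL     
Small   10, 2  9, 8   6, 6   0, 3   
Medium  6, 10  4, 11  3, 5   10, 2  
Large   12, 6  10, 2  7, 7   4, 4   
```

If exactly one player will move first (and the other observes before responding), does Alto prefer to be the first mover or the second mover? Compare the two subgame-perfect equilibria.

If Alto leads: Brio's best replies are Small→M, Medium→M, Large→L; Alto's induced payoffs 9, 4, 7; outcome (Small, M), payoffs (9, 8).
If Brio leads: Alto's best replies are S→Large, M→Large, L→Large, XL→Medium; Brio's induced payoffs 6, 2, 7, 2; outcome (Large, L), payoffs (7, 7).
Alto gets 9 moving first and 7 moving second, so Alto prefers to move first.

first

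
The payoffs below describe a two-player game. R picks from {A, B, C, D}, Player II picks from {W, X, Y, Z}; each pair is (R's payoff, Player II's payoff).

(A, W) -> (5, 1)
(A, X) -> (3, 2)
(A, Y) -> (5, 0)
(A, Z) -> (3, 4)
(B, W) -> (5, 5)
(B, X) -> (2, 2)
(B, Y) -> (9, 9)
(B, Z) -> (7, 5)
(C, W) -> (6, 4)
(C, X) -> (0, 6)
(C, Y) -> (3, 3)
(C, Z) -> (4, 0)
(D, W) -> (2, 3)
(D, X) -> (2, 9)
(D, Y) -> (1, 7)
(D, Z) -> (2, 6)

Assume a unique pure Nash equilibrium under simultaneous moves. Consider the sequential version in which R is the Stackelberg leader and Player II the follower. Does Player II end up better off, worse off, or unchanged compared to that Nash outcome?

Work backward from Player II's decision.
- A: Player II compares 1, 2, 0, 4 and picks Z; R would get 3.
- B: Player II compares 5, 2, 9, 5 and picks Y; R would get 9.
- C: Player II compares 4, 6, 3, 0 and picks X; R would get 0.
- D: Player II compares 3, 9, 7, 6 and picks X; R would get 2.
R's induced payoffs are 3, 9, 0, 2, so R commits to B. Subgame-perfect outcome: (B, Y) with payoffs (9, 9).
Now find the simultaneous Nash equilibrium.
R's best replies: W→C; X→A; Y→B; Z→B.
Player II's best replies: A→Z; B→Y; C→X; D→X.
The unique mutual best reply is (B, Y), giving (9, 9).
Player II earns 9 sequentially versus 9 at the Nash outcome: unchanged.

unchanged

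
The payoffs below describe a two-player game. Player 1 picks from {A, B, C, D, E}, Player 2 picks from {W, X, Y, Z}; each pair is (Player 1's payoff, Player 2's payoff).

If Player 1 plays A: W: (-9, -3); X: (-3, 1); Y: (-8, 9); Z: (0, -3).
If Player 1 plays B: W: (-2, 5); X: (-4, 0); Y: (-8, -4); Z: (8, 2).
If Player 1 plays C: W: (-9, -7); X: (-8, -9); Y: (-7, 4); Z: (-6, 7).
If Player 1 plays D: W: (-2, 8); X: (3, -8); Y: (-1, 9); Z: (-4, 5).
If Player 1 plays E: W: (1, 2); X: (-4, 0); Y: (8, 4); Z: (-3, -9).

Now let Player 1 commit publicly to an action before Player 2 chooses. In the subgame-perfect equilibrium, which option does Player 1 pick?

E

Backward induction with Player 1 moving first.
- A → Player 2 plays Y (best of -3, 1, 9, -3); Player 1 gets -8.
- B → Player 2 plays W (best of 5, 0, -4, 2); Player 1 gets -2.
- C → Player 2 plays Z (best of -7, -9, 4, 7); Player 1 gets -6.
- D → Player 2 plays Y (best of 8, -8, 9, 5); Player 1 gets -1.
- E → Player 2 plays Y (best of 2, 0, 4, -9); Player 1 gets 8.
Maximizing over -8, -2, -6, -1, 8, Player 1 chooses E. Subgame-perfect outcome: (E, Y) with payoffs (8, 4).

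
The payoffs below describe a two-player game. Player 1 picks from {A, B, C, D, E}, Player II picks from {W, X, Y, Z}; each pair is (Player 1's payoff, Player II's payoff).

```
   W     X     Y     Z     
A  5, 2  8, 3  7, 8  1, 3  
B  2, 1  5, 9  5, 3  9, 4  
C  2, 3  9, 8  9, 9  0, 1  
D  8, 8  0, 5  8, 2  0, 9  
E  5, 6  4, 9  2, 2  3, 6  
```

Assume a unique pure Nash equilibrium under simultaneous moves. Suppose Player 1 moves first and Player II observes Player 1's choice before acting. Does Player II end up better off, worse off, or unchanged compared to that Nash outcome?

Player II best-responds to each possible Player 1 move:
- A: BR = Y, leader payoff 7.
- B: BR = X, leader payoff 5.
- C: BR = Y, leader payoff 9.
- D: BR = Z, leader payoff 0.
- E: BR = X, leader payoff 4.
Among 7, 5, 9, 0, 4, the best is 9 at C. Subgame-perfect outcome: (C, Y) with payoffs (9, 9).
For the simultaneous game, intersect best replies.
Player 1's best replies: W→D; X→C; Y→C; Z→B.
Player II's best replies: A→Y; B→X; C→Y; D→Z; E→X.
Only (C, Y) has each player best-responding; Nash payoffs (9, 9).
Player II earns 9 sequentially versus 9 at the Nash outcome: unchanged.

unchanged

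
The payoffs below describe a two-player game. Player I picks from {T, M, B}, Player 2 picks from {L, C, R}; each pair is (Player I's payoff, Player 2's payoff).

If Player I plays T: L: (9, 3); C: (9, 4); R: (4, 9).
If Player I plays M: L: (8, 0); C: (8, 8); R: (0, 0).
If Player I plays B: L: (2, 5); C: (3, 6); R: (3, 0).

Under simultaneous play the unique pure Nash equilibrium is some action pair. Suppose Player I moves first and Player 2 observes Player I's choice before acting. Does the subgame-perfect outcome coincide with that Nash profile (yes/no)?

no

Solve by backward induction (Player I leads).
- T → Player 2 plays R (best of 3, 4, 9); Player I gets 4.
- M → Player 2 plays C (best of 0, 8, 0); Player I gets 8.
- B → Player 2 plays C (best of 5, 6, 0); Player I gets 3.
Among 4, 8, 3, the best is 8 at M. Subgame-perfect outcome: (M, C) with payoffs (8, 8).
Now find the simultaneous Nash equilibrium.
Player I's best replies: L→T; C→T; R→T.
Player 2's best replies: T→R; M→C; B→C.
The unique mutual best reply is (T, R), giving (4, 9).
Sequential outcome (M, C) differs from the Nash profile (T, R).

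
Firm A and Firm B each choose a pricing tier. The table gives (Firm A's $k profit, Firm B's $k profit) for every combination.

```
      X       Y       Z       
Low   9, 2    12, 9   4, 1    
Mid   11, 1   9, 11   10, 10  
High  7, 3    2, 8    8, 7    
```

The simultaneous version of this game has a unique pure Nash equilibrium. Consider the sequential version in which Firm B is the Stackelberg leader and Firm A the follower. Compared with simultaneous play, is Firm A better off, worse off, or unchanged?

worse off

Backward induction with Firm B moving first.
- X → Firm A plays Mid (best of 9, 11, 7); Firm B gets 1.
- Y → Firm A plays Low (best of 12, 9, 2); Firm B gets 9.
- Z → Firm A plays Mid (best of 4, 10, 8); Firm B gets 10.
Among 1, 9, 10, the best is 10 at Z. Subgame-perfect outcome: (Mid, Z) with payoffs (10, 10).
Under simultaneous play:
Firm A's best replies: X→Mid; Y→Low; Z→Mid.
Firm B's best replies: Low→Y; Mid→Y; High→Y.
The unique mutual best reply is (Low, Y), giving (12, 9).
Firm A earns 10 sequentially versus 12 at the Nash outcome: worse off.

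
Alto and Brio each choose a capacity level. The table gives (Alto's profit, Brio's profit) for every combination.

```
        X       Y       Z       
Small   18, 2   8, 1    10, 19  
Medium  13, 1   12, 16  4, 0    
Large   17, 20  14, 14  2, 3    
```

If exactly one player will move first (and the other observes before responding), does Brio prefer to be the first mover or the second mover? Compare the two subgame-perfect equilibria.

second

If Alto leads: Brio's best replies are Small→Z, Medium→Y, Large→X; Alto's induced payoffs 10, 12, 17; outcome (Large, X), payoffs (17, 20).
If Brio leads: Alto's best replies are X→Small, Y→Large, Z→Small; Brio's induced payoffs 2, 14, 19; outcome (Small, Z), payoffs (10, 19).
Brio gets 19 moving first and 20 moving second, so Brio prefers to move second.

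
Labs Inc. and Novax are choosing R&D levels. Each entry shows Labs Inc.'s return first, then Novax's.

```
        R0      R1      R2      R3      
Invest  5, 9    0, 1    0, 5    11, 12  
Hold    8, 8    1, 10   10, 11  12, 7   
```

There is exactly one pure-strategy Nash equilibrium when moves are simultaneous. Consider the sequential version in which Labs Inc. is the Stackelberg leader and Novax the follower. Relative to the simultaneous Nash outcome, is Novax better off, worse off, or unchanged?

Novax best-responds to each possible Labs Inc. move:
- Invest: Novax compares 9, 1, 5, 12 and picks R3; Labs Inc. would get 11.
- Hold: Novax compares 8, 10, 11, 7 and picks R2; Labs Inc. would get 10.
Maximizing over 11, 10, Labs Inc. chooses Invest. Subgame-perfect outcome: (Invest, R3) with payoffs (11, 12).
For the simultaneous game, intersect best replies.
Labs Inc.'s best replies: R0→Hold; R1→Hold; R2→Hold; R3→Hold.
Novax's best replies: Invest→R3; Hold→R2.
The unique mutual best reply is (Hold, R2), giving (10, 11).
Novax earns 12 sequentially versus 11 at the Nash outcome: better off.

better off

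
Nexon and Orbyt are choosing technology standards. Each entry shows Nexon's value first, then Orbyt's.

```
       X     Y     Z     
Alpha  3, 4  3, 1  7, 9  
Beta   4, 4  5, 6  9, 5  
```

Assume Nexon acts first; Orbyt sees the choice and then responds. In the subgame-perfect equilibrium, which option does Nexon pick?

Work backward from Orbyt's decision.
- Alpha: Orbyt compares 4, 1, 9 and picks Z; Nexon would get 7.
- Beta: Orbyt compares 4, 6, 5 and picks Y; Nexon would get 5.
Maximizing over 7, 5, Nexon chooses Alpha. Subgame-perfect outcome: (Alpha, Z) with payoffs (7, 9).

Alpha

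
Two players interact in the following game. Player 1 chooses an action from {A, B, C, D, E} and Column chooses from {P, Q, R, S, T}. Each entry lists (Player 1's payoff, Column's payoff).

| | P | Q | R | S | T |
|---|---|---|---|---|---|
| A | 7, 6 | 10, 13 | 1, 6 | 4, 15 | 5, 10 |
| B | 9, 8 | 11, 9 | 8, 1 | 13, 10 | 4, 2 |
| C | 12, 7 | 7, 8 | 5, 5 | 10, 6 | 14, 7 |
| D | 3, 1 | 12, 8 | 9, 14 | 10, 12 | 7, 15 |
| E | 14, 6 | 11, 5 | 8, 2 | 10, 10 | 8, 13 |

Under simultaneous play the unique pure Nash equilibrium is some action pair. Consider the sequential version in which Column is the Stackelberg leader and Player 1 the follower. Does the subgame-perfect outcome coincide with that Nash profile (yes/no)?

no

Solve by backward induction (Column leads).
- P → Player 1 plays E (best of 7, 9, 12, 3, 14); Column gets 6.
- Q → Player 1 plays D (best of 10, 11, 7, 12, 11); Column gets 8.
- R → Player 1 plays D (best of 1, 8, 5, 9, 8); Column gets 14.
- S → Player 1 plays B (best of 4, 13, 10, 10, 10); Column gets 10.
- T → Player 1 plays C (best of 5, 4, 14, 7, 8); Column gets 7.
Maximizing over 6, 8, 14, 10, 7, Column chooses R. Subgame-perfect outcome: (D, R) with payoffs (9, 14).
For the simultaneous game, intersect best replies.
Player 1's best replies: P→E; Q→D; R→D; S→B; T→C.
Column's best replies: A→S; B→S; C→Q; D→T; E→T.
The unique mutual best reply is (B, S), giving (13, 10).
Sequential outcome (D, R) differs from the Nash profile (B, S).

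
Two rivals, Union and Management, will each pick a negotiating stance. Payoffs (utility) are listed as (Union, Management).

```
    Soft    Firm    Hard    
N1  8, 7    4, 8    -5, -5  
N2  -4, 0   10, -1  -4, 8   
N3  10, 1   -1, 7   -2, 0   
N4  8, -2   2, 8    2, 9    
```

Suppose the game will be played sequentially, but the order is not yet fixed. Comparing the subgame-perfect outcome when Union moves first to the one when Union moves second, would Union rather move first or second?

If Union leads: Management's best replies are N1→Firm, N2→Hard, N3→Firm, N4→Hard; Union's induced payoffs 4, -4, -1, 2; outcome (N1, Firm), payoffs (4, 8).
If Management leads: Union's best replies are Soft→N3, Firm→N2, Hard→N4; Management's induced payoffs 1, -1, 9; outcome (N4, Hard), payoffs (2, 9).
Union gets 4 moving first and 2 moving second, so Union prefers to move first.

first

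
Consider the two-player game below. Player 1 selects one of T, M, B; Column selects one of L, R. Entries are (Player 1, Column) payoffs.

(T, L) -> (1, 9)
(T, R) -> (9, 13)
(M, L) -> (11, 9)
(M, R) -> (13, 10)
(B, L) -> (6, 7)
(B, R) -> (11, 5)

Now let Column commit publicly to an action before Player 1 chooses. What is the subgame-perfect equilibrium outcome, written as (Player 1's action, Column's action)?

Backward induction with Column moving first.
- L: BR = M, leader payoff 9.
- R: BR = M, leader payoff 10.
Among 9, 10, the best is 10 at R. Subgame-perfect outcome: (M, R) with payoffs (13, 10).

(M, R)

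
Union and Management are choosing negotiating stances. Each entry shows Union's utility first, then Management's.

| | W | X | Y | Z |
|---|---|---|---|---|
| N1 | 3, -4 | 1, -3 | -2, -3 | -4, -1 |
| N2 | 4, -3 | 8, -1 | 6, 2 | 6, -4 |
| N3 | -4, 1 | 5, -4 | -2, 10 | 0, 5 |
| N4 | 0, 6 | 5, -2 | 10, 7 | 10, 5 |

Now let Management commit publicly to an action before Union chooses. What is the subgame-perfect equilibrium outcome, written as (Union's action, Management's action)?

Backward induction with Management moving first.
- W: BR = N2, leader payoff -3.
- X: BR = N2, leader payoff -1.
- Y: BR = N4, leader payoff 7.
- Z: BR = N4, leader payoff 5.
Management's induced payoffs are -3, -1, 7, 5, so Management commits to Y. Subgame-perfect outcome: (N4, Y) with payoffs (10, 7).

(N4, Y)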